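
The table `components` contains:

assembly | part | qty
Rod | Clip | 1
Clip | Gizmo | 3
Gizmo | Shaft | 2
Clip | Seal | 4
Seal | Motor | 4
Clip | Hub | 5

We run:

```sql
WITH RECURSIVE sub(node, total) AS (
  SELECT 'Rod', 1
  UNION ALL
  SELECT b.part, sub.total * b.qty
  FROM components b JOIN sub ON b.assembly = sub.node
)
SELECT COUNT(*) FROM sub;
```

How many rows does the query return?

Base: (Rod, total=1).
Iteration 1: components of {Rod} -> Clip = 1*1 = 1.
Iteration 2: components of {Clip} -> Gizmo = 1*3 = 3, Hub = 1*5 = 5, Seal = 1*4 = 4.
Iteration 3: components of {Gizmo,Hub,Seal} -> Motor = 4*4 = 16, Shaft = 3*2 = 6.
Iteration 4: no further components; recursion stops.
Total rows emitted: 7.

7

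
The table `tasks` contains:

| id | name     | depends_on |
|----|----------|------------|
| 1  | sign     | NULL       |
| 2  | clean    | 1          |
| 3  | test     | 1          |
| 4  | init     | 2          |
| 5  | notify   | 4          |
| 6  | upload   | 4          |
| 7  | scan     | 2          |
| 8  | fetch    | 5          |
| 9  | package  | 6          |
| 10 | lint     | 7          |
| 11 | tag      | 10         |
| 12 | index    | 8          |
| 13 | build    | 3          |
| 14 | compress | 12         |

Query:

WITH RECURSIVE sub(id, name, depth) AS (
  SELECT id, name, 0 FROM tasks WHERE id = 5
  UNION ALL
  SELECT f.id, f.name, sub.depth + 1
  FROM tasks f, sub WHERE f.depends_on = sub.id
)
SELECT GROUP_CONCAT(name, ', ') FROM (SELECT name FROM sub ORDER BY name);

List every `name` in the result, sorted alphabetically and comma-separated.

Base: id=5 (notify) at depth 0.
Iteration 1: rows with depends_on in {5} -> fetch (id 8, depth 1).
Iteration 2: rows with depends_on in {8} -> index (id 12, depth 2).
Iteration 3: rows with depends_on in {12} -> compress (id 14, depth 3).
Iteration 4: no rows with depends_on in {14}; recursion stops.

compress, fetch, index, notify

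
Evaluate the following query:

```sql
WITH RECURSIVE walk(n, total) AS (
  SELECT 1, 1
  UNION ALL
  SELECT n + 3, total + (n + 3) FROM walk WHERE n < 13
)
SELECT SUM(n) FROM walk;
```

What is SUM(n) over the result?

35

Base: n=1, total=1.
Iteration 1: 1 < 13 holds -> n = 1 + 3 = 4, total = 1 + 4 = 5.
Iteration 2: 4 < 13 holds -> n = 4 + 3 = 7, total = 5 + 7 = 12.
Iteration 3: 7 < 13 holds -> n = 7 + 3 = 10, total = 12 + 10 = 22.
Iteration 4: 10 < 13 holds -> n = 10 + 3 = 13, total = 22 + 13 = 35.
Iteration 5: 13 < 13 fails; recursion stops.
SUM(n) = 1 + 4 + 7 + 10 + 13 = 35.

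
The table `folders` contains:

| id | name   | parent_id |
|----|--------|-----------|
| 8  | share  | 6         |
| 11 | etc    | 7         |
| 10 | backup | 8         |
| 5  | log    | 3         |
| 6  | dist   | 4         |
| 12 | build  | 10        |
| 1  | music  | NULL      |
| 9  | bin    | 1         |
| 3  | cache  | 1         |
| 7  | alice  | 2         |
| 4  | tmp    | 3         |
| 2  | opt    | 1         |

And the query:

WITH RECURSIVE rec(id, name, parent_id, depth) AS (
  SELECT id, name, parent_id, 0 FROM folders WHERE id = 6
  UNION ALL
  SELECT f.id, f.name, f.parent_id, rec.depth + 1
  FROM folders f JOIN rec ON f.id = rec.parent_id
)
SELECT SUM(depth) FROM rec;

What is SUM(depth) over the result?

6

Base: id=6 (dist), parent_id=4, depth 0.
Iteration 1: join on id=4 -> tmp (id 4, parent_id=3, depth 1).
Iteration 2: join on id=3 -> cache (id 3, parent_id=1, depth 2).
Iteration 3: join on id=1 -> music (id 1, parent_id=NULL, depth 3).
Iteration 4: parent_id is NULL; no match; recursion stops.
SUM(depth) = 0 + 1 + 2 + 3 = 6.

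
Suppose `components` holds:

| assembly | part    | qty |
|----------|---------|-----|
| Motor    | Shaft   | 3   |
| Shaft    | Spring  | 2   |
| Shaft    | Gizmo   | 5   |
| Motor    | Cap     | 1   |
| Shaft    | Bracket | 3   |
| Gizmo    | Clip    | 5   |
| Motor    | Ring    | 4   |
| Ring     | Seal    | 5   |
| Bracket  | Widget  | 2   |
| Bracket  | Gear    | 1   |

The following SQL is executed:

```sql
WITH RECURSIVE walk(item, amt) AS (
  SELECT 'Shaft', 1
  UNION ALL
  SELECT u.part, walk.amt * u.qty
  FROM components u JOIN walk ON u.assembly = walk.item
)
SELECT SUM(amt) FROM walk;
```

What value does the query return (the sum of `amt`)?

Base: (Shaft, amt=1).
Iteration 1: components of {Shaft} -> Bracket = 1*3 = 3, Gizmo = 1*5 = 5, Spring = 1*2 = 2.
Iteration 2: components of {Bracket,Gizmo,Spring} -> Clip = 5*5 = 25, Gear = 3*1 = 3, Widget = 3*2 = 6.
Iteration 3: no further components; recursion stops.
SUM(amt) = 1 + 2 + 5 + 3 + 25 + 6 + 3 = 45.

45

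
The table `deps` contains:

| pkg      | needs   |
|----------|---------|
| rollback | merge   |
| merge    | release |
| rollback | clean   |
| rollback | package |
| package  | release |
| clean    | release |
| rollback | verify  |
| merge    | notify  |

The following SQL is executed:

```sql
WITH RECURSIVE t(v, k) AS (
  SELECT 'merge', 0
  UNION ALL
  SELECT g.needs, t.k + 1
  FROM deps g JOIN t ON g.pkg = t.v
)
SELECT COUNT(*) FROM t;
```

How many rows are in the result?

3

Base: (merge, k=0).
Iteration 1: edges from {merge} -> (notify, k=1), (release, k=1).
Iteration 2: no outgoing edges from {notify,release}; recursion stops.
Total rows emitted: 3.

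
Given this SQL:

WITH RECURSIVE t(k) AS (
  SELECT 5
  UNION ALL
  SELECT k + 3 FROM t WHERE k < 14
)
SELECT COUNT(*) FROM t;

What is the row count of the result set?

4

Base: k=5.
Iteration 1: 5 < 14 holds -> k = 5 + 3 = 8.
Iteration 2: 8 < 14 holds -> k = 8 + 3 = 11.
Iteration 3: 11 < 14 holds -> k = 11 + 3 = 14.
Iteration 4: 14 < 14 fails; recursion stops.
Total rows emitted: 4.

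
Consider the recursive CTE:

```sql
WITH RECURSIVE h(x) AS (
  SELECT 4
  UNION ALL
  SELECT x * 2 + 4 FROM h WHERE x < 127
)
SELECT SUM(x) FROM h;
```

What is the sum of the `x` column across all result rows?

480

Base: x=4.
Iteration 1: 4 < 127 holds -> x = 4 * 2 + 4 = 12.
Iteration 2: 12 < 127 holds -> x = 12 * 2 + 4 = 28.
Iteration 3: 28 < 127 holds -> x = 28 * 2 + 4 = 60.
Iteration 4: 60 < 127 holds -> x = 60 * 2 + 4 = 124.
Iteration 5: 124 < 127 holds -> x = 124 * 2 + 4 = 252.
Iteration 6: 252 < 127 fails; recursion stops.
SUM(x) = 4 + 12 + 28 + 60 + 124 + 252 = 480.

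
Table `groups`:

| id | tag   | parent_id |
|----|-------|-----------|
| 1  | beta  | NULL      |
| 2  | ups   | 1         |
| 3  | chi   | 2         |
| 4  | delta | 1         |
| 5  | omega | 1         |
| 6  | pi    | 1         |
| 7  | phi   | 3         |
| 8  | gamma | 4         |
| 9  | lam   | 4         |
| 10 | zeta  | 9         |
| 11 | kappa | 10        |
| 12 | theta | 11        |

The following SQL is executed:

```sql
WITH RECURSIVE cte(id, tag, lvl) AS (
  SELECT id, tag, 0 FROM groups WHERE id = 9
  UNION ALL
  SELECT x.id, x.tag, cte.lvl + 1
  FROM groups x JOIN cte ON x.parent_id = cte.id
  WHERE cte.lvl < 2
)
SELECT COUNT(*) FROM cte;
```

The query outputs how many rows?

Base: id=9 (lam) at lvl 0.
Iteration 1: rows with parent_id in {9} -> zeta (id 10, lvl 1).
Iteration 2: rows with parent_id in {10} -> kappa (id 11, lvl 2).
Iteration 3: lvl < 2 fails for all current rows; recursion stops.
Total rows emitted: 3.

3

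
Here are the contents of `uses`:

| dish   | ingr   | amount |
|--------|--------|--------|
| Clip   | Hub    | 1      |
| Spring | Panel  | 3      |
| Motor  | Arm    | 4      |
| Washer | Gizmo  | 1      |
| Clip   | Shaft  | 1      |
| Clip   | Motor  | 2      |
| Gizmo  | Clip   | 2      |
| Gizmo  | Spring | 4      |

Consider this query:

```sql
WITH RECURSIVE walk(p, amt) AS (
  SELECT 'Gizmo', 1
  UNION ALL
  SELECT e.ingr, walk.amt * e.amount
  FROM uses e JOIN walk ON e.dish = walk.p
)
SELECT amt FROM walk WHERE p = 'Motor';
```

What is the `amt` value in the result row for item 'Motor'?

Base: (Gizmo, amt=1).
Iteration 1: components of {Gizmo} -> Clip = 1*2 = 2, Spring = 1*4 = 4.
Iteration 2: components of {Clip,Spring} -> Hub = 2*1 = 2, Motor = 2*2 = 4, Panel = 4*3 = 12, Shaft = 2*1 = 2.
Iteration 3: components of {Hub,Motor,Panel,Shaft} -> Arm = 4*4 = 16.
Iteration 4: no further components; recursion stops.

4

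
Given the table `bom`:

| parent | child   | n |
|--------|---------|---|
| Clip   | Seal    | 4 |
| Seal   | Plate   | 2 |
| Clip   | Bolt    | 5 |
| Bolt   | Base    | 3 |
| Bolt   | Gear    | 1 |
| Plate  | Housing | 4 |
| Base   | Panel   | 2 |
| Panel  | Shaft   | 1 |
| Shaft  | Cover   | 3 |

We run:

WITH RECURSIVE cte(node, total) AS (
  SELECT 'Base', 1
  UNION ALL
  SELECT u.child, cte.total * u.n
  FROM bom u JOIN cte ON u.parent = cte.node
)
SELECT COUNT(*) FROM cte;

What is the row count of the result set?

4

Base: (Base, total=1).
Iteration 1: components of {Base} -> Panel = 1*2 = 2.
Iteration 2: components of {Panel} -> Shaft = 2*1 = 2.
Iteration 3: components of {Shaft} -> Cover = 2*3 = 6.
Iteration 4: no further components; recursion stops.
Total rows emitted: 4.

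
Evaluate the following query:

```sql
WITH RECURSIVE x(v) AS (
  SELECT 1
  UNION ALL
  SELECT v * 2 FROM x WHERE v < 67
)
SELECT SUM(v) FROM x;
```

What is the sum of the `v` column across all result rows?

255

Base: v=1.
Iteration 1: 1 < 67 holds -> v = 1 * 2 = 2.
Iteration 2: 2 < 67 holds -> v = 2 * 2 = 4.
Iteration 3: 4 < 67 holds -> v = 4 * 2 = 8.
Iteration 4: 8 < 67 holds -> v = 8 * 2 = 16.
Iteration 5: 16 < 67 holds -> v = 16 * 2 = 32.
Iteration 6: 32 < 67 holds -> v = 32 * 2 = 64.
Iteration 7: 64 < 67 holds -> v = 64 * 2 = 128.
Iteration 8: 128 < 67 fails; recursion stops.
SUM(v) = 1 + 2 + 4 + 8 + 16 + 32 + 64 + 128 = 255.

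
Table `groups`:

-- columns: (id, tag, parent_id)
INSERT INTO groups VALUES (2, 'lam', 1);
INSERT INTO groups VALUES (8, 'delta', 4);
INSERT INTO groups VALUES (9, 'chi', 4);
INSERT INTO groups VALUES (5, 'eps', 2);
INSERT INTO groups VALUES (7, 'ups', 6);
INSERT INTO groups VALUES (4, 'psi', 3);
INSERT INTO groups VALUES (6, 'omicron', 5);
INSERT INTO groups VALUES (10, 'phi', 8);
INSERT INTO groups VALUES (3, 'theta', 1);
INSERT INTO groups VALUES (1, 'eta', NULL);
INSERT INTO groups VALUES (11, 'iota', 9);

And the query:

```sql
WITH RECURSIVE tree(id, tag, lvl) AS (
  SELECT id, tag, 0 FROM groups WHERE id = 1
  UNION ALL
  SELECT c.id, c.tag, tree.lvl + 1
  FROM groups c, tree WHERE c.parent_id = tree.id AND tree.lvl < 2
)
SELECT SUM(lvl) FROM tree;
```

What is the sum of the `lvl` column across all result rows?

Base: id=1 (eta) at lvl 0.
Iteration 1: rows with parent_id in {1} -> lam (id 2, lvl 1), theta (id 3, lvl 1).
Iteration 2: rows with parent_id in {2,3} -> psi (id 4, lvl 2), eps (id 5, lvl 2).
Iteration 3: lvl < 2 fails for all current rows; recursion stops.
SUM(lvl) = 0 + 1 + 1 + 2 + 2 = 6.

6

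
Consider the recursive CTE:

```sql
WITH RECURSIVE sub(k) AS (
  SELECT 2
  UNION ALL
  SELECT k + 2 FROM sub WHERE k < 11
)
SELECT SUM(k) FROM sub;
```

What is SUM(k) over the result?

42

Base: k=2.
Iteration 1: 2 < 11 holds -> k = 2 + 2 = 4.
Iteration 2: 4 < 11 holds -> k = 4 + 2 = 6.
Iteration 3: 6 < 11 holds -> k = 6 + 2 = 8.
Iteration 4: 8 < 11 holds -> k = 8 + 2 = 10.
Iteration 5: 10 < 11 holds -> k = 10 + 2 = 12.
Iteration 6: 12 < 11 fails; recursion stops.
SUM(k) = 2 + 4 + 6 + 8 + 10 + 12 = 42.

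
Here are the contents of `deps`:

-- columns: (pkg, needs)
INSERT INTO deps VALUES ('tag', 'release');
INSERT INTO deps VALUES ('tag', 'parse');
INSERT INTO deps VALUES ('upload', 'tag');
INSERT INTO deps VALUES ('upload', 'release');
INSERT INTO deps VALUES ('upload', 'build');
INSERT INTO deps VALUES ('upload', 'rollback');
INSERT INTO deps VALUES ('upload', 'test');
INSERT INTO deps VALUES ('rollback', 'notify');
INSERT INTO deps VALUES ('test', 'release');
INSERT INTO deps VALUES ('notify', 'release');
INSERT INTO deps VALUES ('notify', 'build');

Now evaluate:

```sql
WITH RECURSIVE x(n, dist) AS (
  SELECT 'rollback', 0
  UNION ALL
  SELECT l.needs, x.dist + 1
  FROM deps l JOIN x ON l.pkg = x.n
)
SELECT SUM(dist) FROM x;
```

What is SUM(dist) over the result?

Base: (rollback, dist=0).
Iteration 1: edges from {rollback} -> (notify, dist=1).
Iteration 2: edges from {notify} -> (build, dist=2), (release, dist=2).
Iteration 3: no outgoing edges from {build,release}; recursion stops.
SUM(dist) = 0 + 1 + 2 + 2 = 5.

5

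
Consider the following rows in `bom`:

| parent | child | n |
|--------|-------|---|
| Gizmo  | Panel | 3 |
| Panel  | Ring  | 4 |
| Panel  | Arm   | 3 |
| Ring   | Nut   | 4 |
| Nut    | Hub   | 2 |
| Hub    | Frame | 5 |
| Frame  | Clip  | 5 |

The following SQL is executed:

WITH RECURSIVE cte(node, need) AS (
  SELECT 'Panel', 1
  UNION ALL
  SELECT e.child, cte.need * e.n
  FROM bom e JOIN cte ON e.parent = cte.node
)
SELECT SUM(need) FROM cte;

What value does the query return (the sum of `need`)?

Base: (Panel, need=1).
Iteration 1: components of {Panel} -> Arm = 1*3 = 3, Ring = 1*4 = 4.
Iteration 2: components of {Arm,Ring} -> Nut = 4*4 = 16.
Iteration 3: components of {Nut} -> Hub = 16*2 = 32.
Iteration 4: components of {Hub} -> Frame = 32*5 = 160.
Iteration 5: components of {Frame} -> Clip = 160*5 = 800.
Iteration 6: no further components; recursion stops.
SUM(need) = 1 + 4 + 3 + 16 + 32 + 160 + 800 = 1016.

1016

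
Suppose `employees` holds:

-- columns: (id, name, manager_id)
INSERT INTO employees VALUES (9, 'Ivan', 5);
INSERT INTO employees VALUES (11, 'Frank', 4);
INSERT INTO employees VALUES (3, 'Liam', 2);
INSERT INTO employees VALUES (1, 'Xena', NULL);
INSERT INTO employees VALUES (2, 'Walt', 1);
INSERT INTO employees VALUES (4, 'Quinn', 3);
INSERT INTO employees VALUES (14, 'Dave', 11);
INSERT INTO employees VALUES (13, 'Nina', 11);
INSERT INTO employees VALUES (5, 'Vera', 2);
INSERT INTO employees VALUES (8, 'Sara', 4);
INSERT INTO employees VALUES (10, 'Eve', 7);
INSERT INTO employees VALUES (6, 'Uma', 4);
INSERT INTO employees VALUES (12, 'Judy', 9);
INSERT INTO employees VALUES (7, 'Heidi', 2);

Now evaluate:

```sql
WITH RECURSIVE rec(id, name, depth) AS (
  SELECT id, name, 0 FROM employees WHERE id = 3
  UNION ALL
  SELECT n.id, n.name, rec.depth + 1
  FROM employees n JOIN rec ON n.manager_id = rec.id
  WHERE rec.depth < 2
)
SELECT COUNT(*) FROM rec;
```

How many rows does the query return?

Base: id=3 (Liam) at depth 0.
Iteration 1: rows with manager_id in {3} -> Quinn (id 4, depth 1).
Iteration 2: rows with manager_id in {4} -> Uma (id 6, depth 2), Sara (id 8, depth 2), Frank (id 11, depth 2).
Iteration 3: depth < 2 fails for all current rows; recursion stops.
Total rows emitted: 5.

5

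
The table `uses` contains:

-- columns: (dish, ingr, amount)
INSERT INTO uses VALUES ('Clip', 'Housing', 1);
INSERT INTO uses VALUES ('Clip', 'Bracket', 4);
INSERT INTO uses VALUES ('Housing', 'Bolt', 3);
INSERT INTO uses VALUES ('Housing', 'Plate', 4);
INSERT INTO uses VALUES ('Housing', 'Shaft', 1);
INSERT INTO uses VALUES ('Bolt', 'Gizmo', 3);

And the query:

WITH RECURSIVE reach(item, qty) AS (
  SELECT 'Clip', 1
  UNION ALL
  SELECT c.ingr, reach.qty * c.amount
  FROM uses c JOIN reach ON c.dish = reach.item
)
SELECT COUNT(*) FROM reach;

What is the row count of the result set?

Base: (Clip, qty=1).
Iteration 1: components of {Clip} -> Bracket = 1*4 = 4, Housing = 1*1 = 1.
Iteration 2: components of {Bracket,Housing} -> Bolt = 1*3 = 3, Plate = 1*4 = 4, Shaft = 1*1 = 1.
Iteration 3: components of {Bolt,Plate,Shaft} -> Gizmo = 3*3 = 9.
Iteration 4: no further components; recursion stops.
Total rows emitted: 7.

7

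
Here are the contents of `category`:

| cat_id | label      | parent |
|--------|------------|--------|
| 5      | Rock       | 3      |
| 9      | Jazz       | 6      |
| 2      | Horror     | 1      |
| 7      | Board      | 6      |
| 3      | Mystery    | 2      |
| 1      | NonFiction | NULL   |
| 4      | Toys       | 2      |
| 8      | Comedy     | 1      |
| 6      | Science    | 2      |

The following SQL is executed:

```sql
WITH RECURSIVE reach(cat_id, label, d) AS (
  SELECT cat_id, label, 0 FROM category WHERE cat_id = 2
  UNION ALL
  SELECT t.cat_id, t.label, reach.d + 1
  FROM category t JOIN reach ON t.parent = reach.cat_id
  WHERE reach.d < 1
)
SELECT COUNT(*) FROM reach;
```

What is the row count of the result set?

Base: cat_id=2 (Horror) at d 0.
Iteration 1: rows with parent in {2} -> Mystery (id 3, d 1), Toys (id 4, d 1), Science (id 6, d 1).
Iteration 2: d < 1 fails for all current rows; recursion stops.
Total rows emitted: 4.

4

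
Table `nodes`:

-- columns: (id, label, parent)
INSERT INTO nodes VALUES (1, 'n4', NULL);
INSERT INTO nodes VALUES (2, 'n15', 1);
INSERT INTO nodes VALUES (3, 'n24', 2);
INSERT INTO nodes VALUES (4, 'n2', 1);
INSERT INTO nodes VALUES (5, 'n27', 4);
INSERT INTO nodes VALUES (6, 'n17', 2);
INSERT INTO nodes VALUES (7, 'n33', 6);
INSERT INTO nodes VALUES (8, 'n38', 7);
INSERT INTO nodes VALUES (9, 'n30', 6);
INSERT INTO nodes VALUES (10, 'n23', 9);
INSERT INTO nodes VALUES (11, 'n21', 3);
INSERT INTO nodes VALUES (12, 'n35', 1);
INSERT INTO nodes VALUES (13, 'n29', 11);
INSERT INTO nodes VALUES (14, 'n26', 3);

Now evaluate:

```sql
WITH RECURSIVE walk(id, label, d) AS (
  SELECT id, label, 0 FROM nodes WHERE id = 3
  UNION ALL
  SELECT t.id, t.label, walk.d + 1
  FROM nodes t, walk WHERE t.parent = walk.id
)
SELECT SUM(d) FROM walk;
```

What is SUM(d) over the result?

Base: id=3 (n24) at d 0.
Iteration 1: rows with parent in {3} -> n21 (id 11, d 1), n26 (id 14, d 1).
Iteration 2: rows with parent in {11,14} -> n29 (id 13, d 2).
Iteration 3: no rows with parent in {13}; recursion stops.
SUM(d) = 0 + 1 + 1 + 2 = 4.

4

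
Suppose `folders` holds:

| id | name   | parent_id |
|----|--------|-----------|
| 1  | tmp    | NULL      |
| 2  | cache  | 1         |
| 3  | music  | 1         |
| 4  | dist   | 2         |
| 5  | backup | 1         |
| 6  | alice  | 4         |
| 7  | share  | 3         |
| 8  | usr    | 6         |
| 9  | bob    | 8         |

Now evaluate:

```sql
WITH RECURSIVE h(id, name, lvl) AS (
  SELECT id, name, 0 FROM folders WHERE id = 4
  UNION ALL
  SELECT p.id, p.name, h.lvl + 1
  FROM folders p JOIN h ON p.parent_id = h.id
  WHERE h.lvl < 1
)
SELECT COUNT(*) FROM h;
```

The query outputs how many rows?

Base: id=4 (dist) at lvl 0.
Iteration 1: rows with parent_id in {4} -> alice (id 6, lvl 1).
Iteration 2: lvl < 1 fails for all current rows; recursion stops.
Total rows emitted: 2.

2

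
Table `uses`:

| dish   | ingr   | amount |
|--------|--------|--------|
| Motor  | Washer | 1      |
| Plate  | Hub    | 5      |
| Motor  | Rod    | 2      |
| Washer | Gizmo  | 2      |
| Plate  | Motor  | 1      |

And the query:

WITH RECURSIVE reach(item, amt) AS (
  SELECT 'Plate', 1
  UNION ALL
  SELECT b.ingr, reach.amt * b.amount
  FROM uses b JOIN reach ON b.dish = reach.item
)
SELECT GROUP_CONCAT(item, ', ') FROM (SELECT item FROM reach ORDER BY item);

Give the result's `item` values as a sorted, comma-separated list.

Base: (Plate, amt=1).
Iteration 1: components of {Plate} -> Hub = 1*5 = 5, Motor = 1*1 = 1.
Iteration 2: components of {Hub,Motor} -> Rod = 1*2 = 2, Washer = 1*1 = 1.
Iteration 3: components of {Rod,Washer} -> Gizmo = 1*2 = 2.
Iteration 4: no further components; recursion stops.

Gizmo, Hub, Motor, Plate, Rod, Washer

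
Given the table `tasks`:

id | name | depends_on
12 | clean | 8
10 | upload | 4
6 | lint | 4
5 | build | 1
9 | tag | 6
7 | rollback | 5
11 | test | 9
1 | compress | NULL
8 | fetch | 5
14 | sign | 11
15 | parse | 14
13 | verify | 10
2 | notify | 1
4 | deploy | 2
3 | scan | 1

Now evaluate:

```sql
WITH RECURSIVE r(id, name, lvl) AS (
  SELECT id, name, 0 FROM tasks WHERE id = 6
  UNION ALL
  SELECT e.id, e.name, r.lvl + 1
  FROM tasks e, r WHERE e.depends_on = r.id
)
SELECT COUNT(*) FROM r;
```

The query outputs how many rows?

5

Base: id=6 (lint) at lvl 0.
Iteration 1: rows with depends_on in {6} -> tag (id 9, lvl 1).
Iteration 2: rows with depends_on in {9} -> test (id 11, lvl 2).
Iteration 3: rows with depends_on in {11} -> sign (id 14, lvl 3).
Iteration 4: rows with depends_on in {14} -> parse (id 15, lvl 4).
Iteration 5: no rows with depends_on in {15}; recursion stops.
Total rows emitted: 5.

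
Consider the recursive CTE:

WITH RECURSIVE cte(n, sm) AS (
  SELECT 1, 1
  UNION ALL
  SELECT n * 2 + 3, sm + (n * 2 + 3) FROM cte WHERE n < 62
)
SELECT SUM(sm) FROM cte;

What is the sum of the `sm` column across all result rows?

Base: n=1, sm=1.
Iteration 1: 1 < 62 holds -> n = 1 * 2 + 3 = 5, sm = 1 + 5 = 6.
Iteration 2: 5 < 62 holds -> n = 5 * 2 + 3 = 13, sm = 6 + 13 = 19.
Iteration 3: 13 < 62 holds -> n = 13 * 2 + 3 = 29, sm = 19 + 29 = 48.
Iteration 4: 29 < 62 holds -> n = 29 * 2 + 3 = 61, sm = 48 + 61 = 109.
Iteration 5: 61 < 62 holds -> n = 61 * 2 + 3 = 125, sm = 109 + 125 = 234.
Iteration 6: 125 < 62 fails; recursion stops.
SUM(sm) = 1 + 6 + 19 + 48 + 109 + 234 = 417.

417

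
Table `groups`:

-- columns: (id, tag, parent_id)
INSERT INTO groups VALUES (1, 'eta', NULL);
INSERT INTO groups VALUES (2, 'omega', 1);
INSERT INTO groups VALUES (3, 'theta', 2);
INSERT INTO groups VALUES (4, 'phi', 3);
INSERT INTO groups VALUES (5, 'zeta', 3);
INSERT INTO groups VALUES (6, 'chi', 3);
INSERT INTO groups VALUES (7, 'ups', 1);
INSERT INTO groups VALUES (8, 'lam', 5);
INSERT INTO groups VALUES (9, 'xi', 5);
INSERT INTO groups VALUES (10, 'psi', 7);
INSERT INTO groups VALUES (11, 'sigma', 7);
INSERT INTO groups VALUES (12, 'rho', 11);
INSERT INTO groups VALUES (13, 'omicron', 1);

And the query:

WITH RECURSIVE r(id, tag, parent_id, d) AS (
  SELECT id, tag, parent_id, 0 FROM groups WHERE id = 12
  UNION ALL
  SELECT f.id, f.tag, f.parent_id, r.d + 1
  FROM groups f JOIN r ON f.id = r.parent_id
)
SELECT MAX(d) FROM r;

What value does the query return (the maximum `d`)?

3

Base: id=12 (rho), parent_id=11, d 0.
Iteration 1: join on id=11 -> sigma (id 11, parent_id=7, d 1).
Iteration 2: join on id=7 -> ups (id 7, parent_id=1, d 2).
Iteration 3: join on id=1 -> eta (id 1, parent_id=NULL, d 3).
Iteration 4: parent_id is NULL; no match; recursion stops.
d values: 0, 1, 2, 3; the maximum is 3.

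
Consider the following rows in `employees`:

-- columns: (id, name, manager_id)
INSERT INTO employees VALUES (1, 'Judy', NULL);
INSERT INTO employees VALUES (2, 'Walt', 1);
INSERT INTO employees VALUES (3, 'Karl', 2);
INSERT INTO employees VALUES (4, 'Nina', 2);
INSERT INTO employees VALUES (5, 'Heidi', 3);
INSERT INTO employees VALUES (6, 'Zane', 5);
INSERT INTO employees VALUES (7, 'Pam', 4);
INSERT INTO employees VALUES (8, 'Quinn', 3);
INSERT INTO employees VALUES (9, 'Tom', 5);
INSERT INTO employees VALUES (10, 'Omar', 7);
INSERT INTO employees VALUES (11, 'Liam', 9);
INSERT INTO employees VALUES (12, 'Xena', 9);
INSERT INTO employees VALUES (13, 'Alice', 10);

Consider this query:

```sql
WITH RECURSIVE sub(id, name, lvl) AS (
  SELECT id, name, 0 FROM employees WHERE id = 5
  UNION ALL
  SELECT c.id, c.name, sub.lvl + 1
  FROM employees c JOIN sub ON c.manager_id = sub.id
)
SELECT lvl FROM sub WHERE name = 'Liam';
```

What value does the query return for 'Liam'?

2

Base: id=5 (Heidi) at lvl 0.
Iteration 1: rows with manager_id in {5} -> Zane (id 6, lvl 1), Tom (id 9, lvl 1).
Iteration 2: rows with manager_id in {6,9} -> Liam (id 11, lvl 2), Xena (id 12, lvl 2).
Iteration 3: no rows with manager_id in {11,12}; recursion stops.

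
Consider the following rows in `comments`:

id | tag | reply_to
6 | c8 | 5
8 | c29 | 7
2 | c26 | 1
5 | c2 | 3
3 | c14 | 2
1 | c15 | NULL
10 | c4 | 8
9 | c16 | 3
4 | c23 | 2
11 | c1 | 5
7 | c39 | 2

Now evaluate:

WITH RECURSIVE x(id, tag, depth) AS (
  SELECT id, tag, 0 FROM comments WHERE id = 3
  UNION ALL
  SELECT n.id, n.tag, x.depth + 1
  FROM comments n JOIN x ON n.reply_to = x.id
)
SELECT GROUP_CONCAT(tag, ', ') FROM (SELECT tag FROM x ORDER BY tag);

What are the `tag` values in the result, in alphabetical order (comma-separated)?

Base: id=3 (c14) at depth 0.
Iteration 1: rows with reply_to in {3} -> c2 (id 5, depth 1), c16 (id 9, depth 1).
Iteration 2: rows with reply_to in {5,9} -> c8 (id 6, depth 2), c1 (id 11, depth 2).
Iteration 3: no rows with reply_to in {6,11}; recursion stops.

c1, c14, c16, c2, c8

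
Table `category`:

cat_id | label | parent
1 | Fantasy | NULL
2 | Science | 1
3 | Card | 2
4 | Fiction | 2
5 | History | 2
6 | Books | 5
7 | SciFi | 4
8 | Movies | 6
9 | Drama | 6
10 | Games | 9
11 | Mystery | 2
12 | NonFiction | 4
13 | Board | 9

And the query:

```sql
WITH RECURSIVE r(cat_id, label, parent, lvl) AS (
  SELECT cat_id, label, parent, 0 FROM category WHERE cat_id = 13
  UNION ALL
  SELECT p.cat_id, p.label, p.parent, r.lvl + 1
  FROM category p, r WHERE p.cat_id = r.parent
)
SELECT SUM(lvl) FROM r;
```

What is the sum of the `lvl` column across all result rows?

15

Base: cat_id=13 (Board), parent=9, lvl 0.
Iteration 1: join on cat_id=9 -> Drama (id 9, parent=6, lvl 1).
Iteration 2: join on cat_id=6 -> Books (id 6, parent=5, lvl 2).
Iteration 3: join on cat_id=5 -> History (id 5, parent=2, lvl 3).
Iteration 4: join on cat_id=2 -> Science (id 2, parent=1, lvl 4).
Iteration 5: join on cat_id=1 -> Fantasy (id 1, parent=NULL, lvl 5).
Iteration 6: parent is NULL; no match; recursion stops.
SUM(lvl) = 0 + 1 + 2 + 3 + 4 + 5 = 15.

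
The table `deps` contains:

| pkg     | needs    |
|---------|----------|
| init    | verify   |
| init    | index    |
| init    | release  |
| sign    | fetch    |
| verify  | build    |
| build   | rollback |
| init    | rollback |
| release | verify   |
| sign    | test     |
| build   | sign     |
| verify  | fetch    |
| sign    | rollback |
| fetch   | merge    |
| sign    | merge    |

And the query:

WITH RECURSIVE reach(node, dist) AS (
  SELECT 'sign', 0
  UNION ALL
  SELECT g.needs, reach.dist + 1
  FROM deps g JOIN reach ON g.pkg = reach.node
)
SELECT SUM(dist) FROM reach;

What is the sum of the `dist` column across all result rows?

Base: (sign, dist=0).
Iteration 1: edges from {sign} -> (fetch, dist=1), (merge, dist=1), (rollback, dist=1), (test, dist=1).
Iteration 2: edges from {fetch,merge,rollback,test} -> (merge, dist=2).
Iteration 3: no outgoing edges from {merge}; recursion stops.
SUM(dist) = 0 + 1 + 1 + 1 + 1 + 2 = 6.

6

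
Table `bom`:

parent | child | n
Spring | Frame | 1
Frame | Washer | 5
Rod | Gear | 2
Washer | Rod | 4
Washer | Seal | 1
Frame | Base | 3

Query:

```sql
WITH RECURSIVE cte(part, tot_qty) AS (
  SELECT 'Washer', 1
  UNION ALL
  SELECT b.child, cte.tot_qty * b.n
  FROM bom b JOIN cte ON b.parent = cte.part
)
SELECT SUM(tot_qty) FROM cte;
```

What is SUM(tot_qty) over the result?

Base: (Washer, tot_qty=1).
Iteration 1: components of {Washer} -> Rod = 1*4 = 4, Seal = 1*1 = 1.
Iteration 2: components of {Rod,Seal} -> Gear = 4*2 = 8.
Iteration 3: no further components; recursion stops.
SUM(tot_qty) = 1 + 1 + 4 + 8 = 14.

14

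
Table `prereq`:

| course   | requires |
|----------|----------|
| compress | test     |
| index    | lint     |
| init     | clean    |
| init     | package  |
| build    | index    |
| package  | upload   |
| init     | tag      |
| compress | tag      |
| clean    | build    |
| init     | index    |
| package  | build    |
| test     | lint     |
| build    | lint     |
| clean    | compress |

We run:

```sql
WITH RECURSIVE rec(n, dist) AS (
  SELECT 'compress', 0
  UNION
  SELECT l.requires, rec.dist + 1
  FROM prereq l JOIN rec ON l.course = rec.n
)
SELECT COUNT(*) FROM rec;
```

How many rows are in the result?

4

Base: (compress, dist=0).
Iteration 1: edges from {compress} -> (tag, dist=1), (test, dist=1).
Iteration 2: edges from {tag,test} -> (lint, dist=2).
Iteration 3: no outgoing edges from {lint}; recursion stops.
Total rows emitted: 4.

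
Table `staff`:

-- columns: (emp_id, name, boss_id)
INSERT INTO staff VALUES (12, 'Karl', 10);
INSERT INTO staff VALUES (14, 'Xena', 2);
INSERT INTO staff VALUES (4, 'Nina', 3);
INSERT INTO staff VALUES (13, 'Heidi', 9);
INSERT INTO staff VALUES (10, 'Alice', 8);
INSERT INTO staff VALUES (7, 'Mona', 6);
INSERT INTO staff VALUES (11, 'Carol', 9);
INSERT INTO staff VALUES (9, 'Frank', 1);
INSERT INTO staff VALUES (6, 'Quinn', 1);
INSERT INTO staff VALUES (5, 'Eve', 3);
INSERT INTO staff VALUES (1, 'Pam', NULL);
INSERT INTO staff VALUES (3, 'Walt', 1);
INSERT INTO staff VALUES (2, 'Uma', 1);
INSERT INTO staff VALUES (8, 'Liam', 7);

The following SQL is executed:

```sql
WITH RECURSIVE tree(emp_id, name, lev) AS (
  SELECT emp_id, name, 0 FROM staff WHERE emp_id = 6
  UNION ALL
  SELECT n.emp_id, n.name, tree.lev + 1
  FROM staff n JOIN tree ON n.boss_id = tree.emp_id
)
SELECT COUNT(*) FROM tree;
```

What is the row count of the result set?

5

Base: emp_id=6 (Quinn) at lev 0.
Iteration 1: rows with boss_id in {6} -> Mona (id 7, lev 1).
Iteration 2: rows with boss_id in {7} -> Liam (id 8, lev 2).
Iteration 3: rows with boss_id in {8} -> Alice (id 10, lev 3).
Iteration 4: rows with boss_id in {10} -> Karl (id 12, lev 4).
Iteration 5: no rows with boss_id in {12}; recursion stops.
Total rows emitted: 5.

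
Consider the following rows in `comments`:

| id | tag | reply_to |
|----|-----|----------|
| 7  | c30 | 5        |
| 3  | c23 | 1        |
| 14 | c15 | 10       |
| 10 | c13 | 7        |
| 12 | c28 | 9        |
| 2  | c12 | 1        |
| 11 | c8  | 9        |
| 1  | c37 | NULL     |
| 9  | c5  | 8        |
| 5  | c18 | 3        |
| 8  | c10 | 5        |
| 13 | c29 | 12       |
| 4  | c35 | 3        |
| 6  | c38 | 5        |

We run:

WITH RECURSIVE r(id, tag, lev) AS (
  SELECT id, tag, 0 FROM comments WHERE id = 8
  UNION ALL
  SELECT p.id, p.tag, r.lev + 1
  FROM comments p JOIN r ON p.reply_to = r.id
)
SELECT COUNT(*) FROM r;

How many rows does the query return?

Base: id=8 (c10) at lev 0.
Iteration 1: rows with reply_to in {8} -> c5 (id 9, lev 1).
Iteration 2: rows with reply_to in {9} -> c8 (id 11, lev 2), c28 (id 12, lev 2).
Iteration 3: rows with reply_to in {11,12} -> c29 (id 13, lev 3).
Iteration 4: no rows with reply_to in {13}; recursion stops.
Total rows emitted: 5.

5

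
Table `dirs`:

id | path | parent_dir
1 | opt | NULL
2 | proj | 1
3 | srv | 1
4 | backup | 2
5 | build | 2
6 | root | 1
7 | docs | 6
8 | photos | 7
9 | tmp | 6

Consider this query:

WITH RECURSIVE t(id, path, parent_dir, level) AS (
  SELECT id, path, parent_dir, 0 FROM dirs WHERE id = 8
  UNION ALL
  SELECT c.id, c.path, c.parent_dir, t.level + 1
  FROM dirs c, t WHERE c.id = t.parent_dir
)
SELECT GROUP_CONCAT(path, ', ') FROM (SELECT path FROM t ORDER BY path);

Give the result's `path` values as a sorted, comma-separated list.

Base: id=8 (photos), parent_dir=7, level 0.
Iteration 1: join on id=7 -> docs (id 7, parent_dir=6, level 1).
Iteration 2: join on id=6 -> root (id 6, parent_dir=1, level 2).
Iteration 3: join on id=1 -> opt (id 1, parent_dir=NULL, level 3).
Iteration 4: parent_dir is NULL; no match; recursion stops.

docs, opt, photos, root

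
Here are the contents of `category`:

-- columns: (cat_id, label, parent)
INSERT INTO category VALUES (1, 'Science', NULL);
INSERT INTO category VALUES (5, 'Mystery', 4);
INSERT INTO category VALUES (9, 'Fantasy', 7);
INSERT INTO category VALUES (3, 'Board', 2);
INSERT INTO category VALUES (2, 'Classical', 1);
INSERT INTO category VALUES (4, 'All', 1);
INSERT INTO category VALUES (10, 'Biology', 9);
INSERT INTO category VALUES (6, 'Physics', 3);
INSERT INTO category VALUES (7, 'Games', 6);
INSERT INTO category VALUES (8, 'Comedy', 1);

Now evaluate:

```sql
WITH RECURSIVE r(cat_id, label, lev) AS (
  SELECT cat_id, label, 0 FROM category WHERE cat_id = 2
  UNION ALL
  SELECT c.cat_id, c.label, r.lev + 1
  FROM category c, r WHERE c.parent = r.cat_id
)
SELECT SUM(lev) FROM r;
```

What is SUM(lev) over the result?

Base: cat_id=2 (Classical) at lev 0.
Iteration 1: rows with parent in {2} -> Board (id 3, lev 1).
Iteration 2: rows with parent in {3} -> Physics (id 6, lev 2).
Iteration 3: rows with parent in {6} -> Games (id 7, lev 3).
Iteration 4: rows with parent in {7} -> Fantasy (id 9, lev 4).
Iteration 5: rows with parent in {9} -> Biology (id 10, lev 5).
Iteration 6: no rows with parent in {10}; recursion stops.
SUM(lev) = 0 + 1 + 2 + 3 + 4 + 5 = 15.

15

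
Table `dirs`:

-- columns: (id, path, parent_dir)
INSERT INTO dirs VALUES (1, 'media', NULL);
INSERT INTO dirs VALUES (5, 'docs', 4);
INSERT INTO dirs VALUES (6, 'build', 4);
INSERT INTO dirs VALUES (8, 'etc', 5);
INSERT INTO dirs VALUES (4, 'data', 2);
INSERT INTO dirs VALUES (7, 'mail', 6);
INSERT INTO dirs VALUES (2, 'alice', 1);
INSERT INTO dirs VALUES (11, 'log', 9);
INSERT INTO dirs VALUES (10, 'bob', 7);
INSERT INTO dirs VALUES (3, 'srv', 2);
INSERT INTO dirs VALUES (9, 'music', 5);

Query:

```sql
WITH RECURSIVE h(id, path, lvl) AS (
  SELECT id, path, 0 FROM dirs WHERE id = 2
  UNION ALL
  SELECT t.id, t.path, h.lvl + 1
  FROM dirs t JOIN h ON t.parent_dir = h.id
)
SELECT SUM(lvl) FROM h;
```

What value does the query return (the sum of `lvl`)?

23

Base: id=2 (alice) at lvl 0.
Iteration 1: rows with parent_dir in {2} -> srv (id 3, lvl 1), data (id 4, lvl 1).
Iteration 2: rows with parent_dir in {3,4} -> docs (id 5, lvl 2), build (id 6, lvl 2).
Iteration 3: rows with parent_dir in {5,6} -> mail (id 7, lvl 3), etc (id 8, lvl 3), music (id 9, lvl 3).
Iteration 4: rows with parent_dir in {7,8,9} -> bob (id 10, lvl 4), log (id 11, lvl 4).
Iteration 5: no rows with parent_dir in {10,11}; recursion stops.
SUM(lvl) = 0 + 1 + 1 + 2 + 2 + 3 + 3 + 3 + 4 + 4 = 23.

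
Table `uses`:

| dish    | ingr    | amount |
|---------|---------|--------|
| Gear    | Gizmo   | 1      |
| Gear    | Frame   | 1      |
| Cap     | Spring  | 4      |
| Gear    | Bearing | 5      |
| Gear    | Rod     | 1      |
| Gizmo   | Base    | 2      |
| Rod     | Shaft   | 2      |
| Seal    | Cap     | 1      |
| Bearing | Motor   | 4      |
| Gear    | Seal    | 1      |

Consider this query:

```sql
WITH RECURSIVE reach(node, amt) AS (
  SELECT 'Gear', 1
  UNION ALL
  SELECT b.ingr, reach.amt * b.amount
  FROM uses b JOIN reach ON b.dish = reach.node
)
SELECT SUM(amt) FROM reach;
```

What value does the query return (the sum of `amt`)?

39

Base: (Gear, amt=1).
Iteration 1: components of {Gear} -> Bearing = 1*5 = 5, Frame = 1*1 = 1, Gizmo = 1*1 = 1, Rod = 1*1 = 1, Seal = 1*1 = 1.
Iteration 2: components of {Bearing,Frame,Gizmo,Rod,Seal} -> Base = 1*2 = 2, Cap = 1*1 = 1, Motor = 5*4 = 20, Shaft = 1*2 = 2.
Iteration 3: components of {Base,Cap,Motor,Shaft} -> Spring = 1*4 = 4.
Iteration 4: no further components; recursion stops.
SUM(amt) = 1 + 1 + 1 + 1 + 5 + 1 + 1 + 2 + 20 + 2 + 4 = 39.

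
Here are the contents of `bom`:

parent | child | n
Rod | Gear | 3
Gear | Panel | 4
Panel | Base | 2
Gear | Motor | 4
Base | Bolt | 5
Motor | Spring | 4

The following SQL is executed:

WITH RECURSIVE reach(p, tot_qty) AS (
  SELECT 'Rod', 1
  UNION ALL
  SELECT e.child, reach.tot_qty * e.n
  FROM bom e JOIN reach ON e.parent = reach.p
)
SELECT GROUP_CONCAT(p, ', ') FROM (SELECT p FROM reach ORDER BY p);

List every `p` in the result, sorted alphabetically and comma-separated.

Base: (Rod, tot_qty=1).
Iteration 1: components of {Rod} -> Gear = 1*3 = 3.
Iteration 2: components of {Gear} -> Motor = 3*4 = 12, Panel = 3*4 = 12.
Iteration 3: components of {Motor,Panel} -> Base = 12*2 = 24, Spring = 12*4 = 48.
Iteration 4: components of {Base,Spring} -> Bolt = 24*5 = 120.
Iteration 5: no further components; recursion stops.

Base, Bolt, Gear, Motor, Panel, Rod, Spring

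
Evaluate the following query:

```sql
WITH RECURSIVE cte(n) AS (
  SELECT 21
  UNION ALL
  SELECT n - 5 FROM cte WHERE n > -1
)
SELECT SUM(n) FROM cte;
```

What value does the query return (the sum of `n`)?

51

Base: n=21.
Iteration 1: 21 > -1 holds -> n = 21 - 5 = 16.
Iteration 2: 16 > -1 holds -> n = 16 - 5 = 11.
Iteration 3: 11 > -1 holds -> n = 11 - 5 = 6.
Iteration 4: 6 > -1 holds -> n = 6 - 5 = 1.
Iteration 5: 1 > -1 holds -> n = 1 - 5 = -4.
Iteration 6: -4 > -1 fails; recursion stops.
SUM(n) = 21 + 16 + 11 + 6 + 1 + -4 = 51.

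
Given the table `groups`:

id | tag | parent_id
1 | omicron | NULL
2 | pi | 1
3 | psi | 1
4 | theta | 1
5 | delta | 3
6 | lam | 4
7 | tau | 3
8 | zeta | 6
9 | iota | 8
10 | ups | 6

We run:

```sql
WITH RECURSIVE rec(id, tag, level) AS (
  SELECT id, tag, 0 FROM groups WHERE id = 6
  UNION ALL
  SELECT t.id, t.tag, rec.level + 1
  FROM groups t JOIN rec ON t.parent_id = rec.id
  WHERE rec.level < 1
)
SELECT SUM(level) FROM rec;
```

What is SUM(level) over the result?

2

Base: id=6 (lam) at level 0.
Iteration 1: rows with parent_id in {6} -> zeta (id 8, level 1), ups (id 10, level 1).
Iteration 2: level < 1 fails for all current rows; recursion stops.
SUM(level) = 0 + 1 + 1 = 2.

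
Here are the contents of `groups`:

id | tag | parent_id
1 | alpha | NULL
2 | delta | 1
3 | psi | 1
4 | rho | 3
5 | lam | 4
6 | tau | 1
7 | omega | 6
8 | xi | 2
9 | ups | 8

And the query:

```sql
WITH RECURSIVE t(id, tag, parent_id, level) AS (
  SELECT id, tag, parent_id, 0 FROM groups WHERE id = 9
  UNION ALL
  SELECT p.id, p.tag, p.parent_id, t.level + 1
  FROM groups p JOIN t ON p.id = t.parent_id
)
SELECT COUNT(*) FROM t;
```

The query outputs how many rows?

Base: id=9 (ups), parent_id=8, level 0.
Iteration 1: join on id=8 -> xi (id 8, parent_id=2, level 1).
Iteration 2: join on id=2 -> delta (id 2, parent_id=1, level 2).
Iteration 3: join on id=1 -> alpha (id 1, parent_id=NULL, level 3).
Iteration 4: parent_id is NULL; no match; recursion stops.
Total rows emitted: 4.

4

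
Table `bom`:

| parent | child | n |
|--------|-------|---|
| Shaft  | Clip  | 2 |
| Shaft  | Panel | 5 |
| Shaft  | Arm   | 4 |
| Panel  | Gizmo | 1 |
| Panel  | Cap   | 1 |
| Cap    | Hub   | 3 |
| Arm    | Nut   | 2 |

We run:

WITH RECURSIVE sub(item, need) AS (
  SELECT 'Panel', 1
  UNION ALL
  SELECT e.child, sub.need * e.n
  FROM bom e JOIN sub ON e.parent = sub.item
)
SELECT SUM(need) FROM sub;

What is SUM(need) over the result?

6

Base: (Panel, need=1).
Iteration 1: components of {Panel} -> Cap = 1*1 = 1, Gizmo = 1*1 = 1.
Iteration 2: components of {Cap,Gizmo} -> Hub = 1*3 = 3.
Iteration 3: no further components; recursion stops.
SUM(need) = 1 + 1 + 1 + 3 = 6.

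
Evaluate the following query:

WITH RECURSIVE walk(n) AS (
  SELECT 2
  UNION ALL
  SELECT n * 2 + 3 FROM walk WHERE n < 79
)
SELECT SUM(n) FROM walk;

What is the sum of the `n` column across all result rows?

297

Base: n=2.
Iteration 1: 2 < 79 holds -> n = 2 * 2 + 3 = 7.
Iteration 2: 7 < 79 holds -> n = 7 * 2 + 3 = 17.
Iteration 3: 17 < 79 holds -> n = 17 * 2 + 3 = 37.
Iteration 4: 37 < 79 holds -> n = 37 * 2 + 3 = 77.
Iteration 5: 77 < 79 holds -> n = 77 * 2 + 3 = 157.
Iteration 6: 157 < 79 fails; recursion stops.
SUM(n) = 2 + 7 + 17 + 37 + 77 + 157 = 297.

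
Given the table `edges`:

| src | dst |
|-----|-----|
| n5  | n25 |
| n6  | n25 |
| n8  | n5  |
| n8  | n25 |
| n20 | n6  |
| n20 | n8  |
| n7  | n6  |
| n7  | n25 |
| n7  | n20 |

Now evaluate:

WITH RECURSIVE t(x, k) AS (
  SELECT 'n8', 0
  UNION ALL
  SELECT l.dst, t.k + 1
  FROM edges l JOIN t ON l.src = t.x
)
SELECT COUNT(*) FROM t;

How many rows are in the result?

Base: (n8, k=0).
Iteration 1: edges from {n8} -> (n25, k=1), (n5, k=1).
Iteration 2: edges from {n25,n5} -> (n25, k=2).
Iteration 3: no outgoing edges from {n25}; recursion stops.
Total rows emitted: 4.

4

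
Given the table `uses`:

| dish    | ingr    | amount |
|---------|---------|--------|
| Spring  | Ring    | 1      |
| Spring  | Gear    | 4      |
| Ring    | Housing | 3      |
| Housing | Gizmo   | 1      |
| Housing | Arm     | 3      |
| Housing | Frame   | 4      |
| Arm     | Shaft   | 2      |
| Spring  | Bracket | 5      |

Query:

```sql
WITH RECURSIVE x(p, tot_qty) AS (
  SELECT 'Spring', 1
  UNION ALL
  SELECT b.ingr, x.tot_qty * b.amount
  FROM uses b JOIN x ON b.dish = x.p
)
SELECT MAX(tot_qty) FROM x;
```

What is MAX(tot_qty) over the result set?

18

Base: (Spring, tot_qty=1).
Iteration 1: components of {Spring} -> Bracket = 1*5 = 5, Gear = 1*4 = 4, Ring = 1*1 = 1.
Iteration 2: components of {Bracket,Gear,Ring} -> Housing = 1*3 = 3.
Iteration 3: components of {Housing} -> Arm = 3*3 = 9, Frame = 3*4 = 12, Gizmo = 3*1 = 3.
Iteration 4: components of {Arm,Frame,Gizmo} -> Shaft = 9*2 = 18.
Iteration 5: no further components; recursion stops.
tot_qty values: 1, 1, 4, 5, 3, 3, 9, 12, 18; the maximum is 18.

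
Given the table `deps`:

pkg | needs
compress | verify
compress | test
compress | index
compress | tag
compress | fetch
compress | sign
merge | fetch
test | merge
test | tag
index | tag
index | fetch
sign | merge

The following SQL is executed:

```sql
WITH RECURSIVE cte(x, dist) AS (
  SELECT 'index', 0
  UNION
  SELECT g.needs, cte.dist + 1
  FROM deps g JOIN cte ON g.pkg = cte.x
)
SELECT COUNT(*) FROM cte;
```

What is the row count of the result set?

3

Base: (index, dist=0).
Iteration 1: edges from {index} -> (fetch, dist=1), (tag, dist=1).
Iteration 2: no outgoing edges from {fetch,tag}; recursion stops.
Total rows emitted: 3.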